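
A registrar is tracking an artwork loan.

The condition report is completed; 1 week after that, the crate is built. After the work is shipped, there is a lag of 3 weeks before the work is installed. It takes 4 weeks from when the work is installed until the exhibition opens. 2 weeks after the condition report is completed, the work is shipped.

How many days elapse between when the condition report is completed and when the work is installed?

35 days

Causal path: the condition report is completed → the work is shipped → the work is installed.
Total delay along the path: 2 + 3 weeks = 5 weeks = 35 days.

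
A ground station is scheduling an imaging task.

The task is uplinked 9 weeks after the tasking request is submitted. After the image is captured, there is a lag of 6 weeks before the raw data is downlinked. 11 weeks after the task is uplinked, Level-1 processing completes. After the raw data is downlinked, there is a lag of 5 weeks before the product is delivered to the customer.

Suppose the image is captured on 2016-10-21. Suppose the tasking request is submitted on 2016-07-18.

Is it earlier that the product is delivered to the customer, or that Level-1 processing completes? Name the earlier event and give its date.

The image is captured: Oct 21, 2016.
The raw data is downlinked: Oct 21, 2016 + 6 weeks = Dec 2, 2016.
The product is delivered to the customer: Dec 2, 2016 + 5 weeks = Jan 6, 2017.
The tasking request is submitted: Jul 18, 2016.
The task is uplinked: Jul 18, 2016 + 9 weeks = Sep 19, 2016.
Level-1 processing completes: Sep 19, 2016 + 11 weeks = Dec 5, 2016.
Comparing: the product is delivered to the customer on Jan 6, 2017 vs Level-1 processing completes on Dec 5, 2016. Earlier: Level-1 processing completes.

Level-1 processing completes — 2016-12-05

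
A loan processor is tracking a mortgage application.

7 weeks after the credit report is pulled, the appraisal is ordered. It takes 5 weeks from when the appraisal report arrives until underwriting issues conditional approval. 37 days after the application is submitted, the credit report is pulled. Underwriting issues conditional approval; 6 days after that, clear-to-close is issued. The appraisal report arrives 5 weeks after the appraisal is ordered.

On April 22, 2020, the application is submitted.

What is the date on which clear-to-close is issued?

October 1, 2020

The application is submitted: Apr 22, 2020.
The credit report is pulled: Apr 22, 2020 + 37 days = May 29, 2020.
The appraisal is ordered: May 29, 2020 + 7 weeks = Jul 17, 2020.
The appraisal report arrives: Jul 17, 2020 + 5 weeks = Aug 21, 2020.
Underwriting issues conditional approval: Aug 21, 2020 + 5 weeks = Sep 25, 2020.
Clear-to-close is issued: Sep 25, 2020 + 6 days = Oct 1, 2020.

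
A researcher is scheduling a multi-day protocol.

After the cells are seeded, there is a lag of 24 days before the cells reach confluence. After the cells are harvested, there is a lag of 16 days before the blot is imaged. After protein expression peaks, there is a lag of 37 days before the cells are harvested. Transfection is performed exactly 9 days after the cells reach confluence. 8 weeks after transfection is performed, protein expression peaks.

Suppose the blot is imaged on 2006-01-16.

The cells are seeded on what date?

2005-08-27

The blot is imaged: Jan 16, 2006.
The cells are harvested: Jan 16, 2006 − 16 days = Dec 31, 2005.
Protein expression peaks: Dec 31, 2005 − 37 days = Nov 24, 2005.
Transfection is performed: Nov 24, 2005 − 8 weeks = Sep 29, 2005.
The cells reach confluence: Sep 29, 2005 − 9 days = Sep 20, 2005.
The cells are seeded: Sep 20, 2005 − 24 days = Aug 27, 2005.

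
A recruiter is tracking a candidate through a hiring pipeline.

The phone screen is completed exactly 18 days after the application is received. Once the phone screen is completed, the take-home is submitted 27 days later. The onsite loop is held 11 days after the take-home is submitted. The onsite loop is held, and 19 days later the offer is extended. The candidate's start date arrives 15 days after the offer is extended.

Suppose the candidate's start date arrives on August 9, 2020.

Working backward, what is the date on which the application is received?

The candidate's start date arrives: Aug 9, 2020.
The offer is extended: Aug 9, 2020 − 15 days = Jul 25, 2020.
The onsite loop is held: Jul 25, 2020 − 19 days = Jul 6, 2020.
The take-home is submitted: Jul 6, 2020 − 11 days = Jun 25, 2020.
The phone screen is completed: Jun 25, 2020 − 27 days = May 29, 2020.
The application is received: May 29, 2020 − 18 days = May 11, 2020.

May 11, 2020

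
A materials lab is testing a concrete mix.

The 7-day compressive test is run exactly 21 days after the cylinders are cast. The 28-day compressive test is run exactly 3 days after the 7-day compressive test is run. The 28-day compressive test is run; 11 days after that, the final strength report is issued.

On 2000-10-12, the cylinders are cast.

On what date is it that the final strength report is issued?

2000-11-16

The cylinders are cast: Oct 12, 2000.
The 7-day compressive test is run: Oct 12, 2000 + 21 days = Nov 2, 2000.
The 28-day compressive test is run: Nov 2, 2000 + 3 days = Nov 5, 2000.
The final strength report is issued: Nov 5, 2000 + 11 days = Nov 16, 2000.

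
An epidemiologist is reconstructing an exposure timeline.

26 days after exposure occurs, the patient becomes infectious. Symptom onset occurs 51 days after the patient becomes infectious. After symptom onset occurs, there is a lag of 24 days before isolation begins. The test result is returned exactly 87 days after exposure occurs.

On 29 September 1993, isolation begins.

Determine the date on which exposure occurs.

Isolation begins: Sep 29, 1993.
Symptom onset occurs: Sep 29, 1993 − 24 days = Sep 5, 1993.
The patient becomes infectious: Sep 5, 1993 − 51 days = Jul 16, 1993.
Exposure occurs: Jul 16, 1993 − 26 days = Jun 20, 1993.

20 June 1993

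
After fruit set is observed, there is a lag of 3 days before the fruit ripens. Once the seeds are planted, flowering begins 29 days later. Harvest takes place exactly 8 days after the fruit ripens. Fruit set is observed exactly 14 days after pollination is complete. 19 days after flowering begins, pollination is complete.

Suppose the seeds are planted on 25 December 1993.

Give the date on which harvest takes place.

8 March 1994

The seeds are planted: Dec 25, 1993.
Flowering begins: Dec 25, 1993 + 29 days = Jan 23, 1994.
Pollination is complete: Jan 23, 1994 + 19 days = Feb 11, 1994.
Fruit set is observed: Feb 11, 1994 + 14 days = Feb 25, 1994.
The fruit ripens: Feb 25, 1994 + 3 days = Feb 28, 1994.
Harvest takes place: Feb 28, 1994 + 8 days = Mar 8, 1994.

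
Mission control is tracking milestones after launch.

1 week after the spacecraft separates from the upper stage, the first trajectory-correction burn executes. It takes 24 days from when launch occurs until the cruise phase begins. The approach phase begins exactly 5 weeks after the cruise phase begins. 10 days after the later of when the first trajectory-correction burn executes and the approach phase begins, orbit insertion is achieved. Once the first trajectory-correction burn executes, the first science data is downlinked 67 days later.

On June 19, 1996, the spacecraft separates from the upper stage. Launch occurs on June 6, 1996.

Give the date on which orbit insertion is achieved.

The spacecraft separates from the upper stage: Jun 19, 1996.
The first trajectory-correction burn executes: Jun 19, 1996 + 1 week = Jun 26, 1996.
Launch occurs: Jun 6, 1996.
The cruise phase begins: Jun 6, 1996 + 24 days = Jun 30, 1996.
The approach phase begins: Jun 30, 1996 + 5 weeks = Aug 4, 1996.
Both prerequisites met — the first trajectory-correction burn executes (Jun 26, 1996), the approach phase begins (Aug 4, 1996); the later is Aug 4, 1996.
Orbit insertion is achieved: Aug 4, 1996 + 10 days = Aug 14, 1996.

August 14, 1996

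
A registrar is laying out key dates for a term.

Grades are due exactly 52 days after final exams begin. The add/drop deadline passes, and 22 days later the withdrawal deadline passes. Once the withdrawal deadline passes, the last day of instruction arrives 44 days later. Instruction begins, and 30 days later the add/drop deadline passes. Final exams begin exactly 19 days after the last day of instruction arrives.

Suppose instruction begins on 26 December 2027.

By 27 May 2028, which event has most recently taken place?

Instruction begins: Dec 26, 2027.
The add/drop deadline passes: Dec 26, 2027 + 30 days = Jan 25, 2028.
The withdrawal deadline passes: Jan 25, 2028 + 22 days = Feb 16, 2028.
The last day of instruction arrives: Feb 16, 2028 + 44 days = Mar 31, 2028.
Final exams begin: Mar 31, 2028 + 19 days = Apr 19, 2028.
Grades are due: Apr 19, 2028 + 52 days = Jun 10, 2028.
May 27, 2028 falls between when final exams begin (Apr 19, 2028) and when grades are due (Jun 10, 2028).

Final exams begin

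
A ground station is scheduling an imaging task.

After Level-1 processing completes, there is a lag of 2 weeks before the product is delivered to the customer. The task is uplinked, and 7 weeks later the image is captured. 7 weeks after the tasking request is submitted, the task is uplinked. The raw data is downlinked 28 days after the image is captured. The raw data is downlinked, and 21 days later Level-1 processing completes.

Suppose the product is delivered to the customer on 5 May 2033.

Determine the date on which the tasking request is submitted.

The product is delivered to the customer: May 5, 2033.
Level-1 processing completes: May 5, 2033 − 2 weeks = Apr 21, 2033.
The raw data is downlinked: Apr 21, 2033 − 21 days = Mar 31, 2033.
The image is captured: Mar 31, 2033 − 28 days = Mar 3, 2033.
The task is uplinked: Mar 3, 2033 − 7 weeks = Jan 13, 2033.
The tasking request is submitted: Jan 13, 2033 − 7 weeks = Nov 25, 2032.

25 November 2032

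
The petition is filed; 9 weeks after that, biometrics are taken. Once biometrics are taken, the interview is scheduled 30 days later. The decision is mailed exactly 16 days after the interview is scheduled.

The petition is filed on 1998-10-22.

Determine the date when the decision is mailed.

1999-02-08

The petition is filed: Oct 22, 1998.
Biometrics are taken: Oct 22, 1998 + 9 weeks = Dec 24, 1998.
The interview is scheduled: Dec 24, 1998 + 30 days = Jan 23, 1999.
The decision is mailed: Jan 23, 1999 + 16 days = Feb 8, 1999.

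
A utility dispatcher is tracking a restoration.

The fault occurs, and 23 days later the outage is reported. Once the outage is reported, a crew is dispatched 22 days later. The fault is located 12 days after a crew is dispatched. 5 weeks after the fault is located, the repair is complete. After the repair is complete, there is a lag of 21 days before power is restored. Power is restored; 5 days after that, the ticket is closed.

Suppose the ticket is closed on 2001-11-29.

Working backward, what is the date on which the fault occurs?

2001-08-03

The ticket is closed: Nov 29, 2001.
Power is restored: Nov 29, 2001 − 5 days = Nov 24, 2001.
The repair is complete: Nov 24, 2001 − 21 days = Nov 3, 2001.
The fault is located: Nov 3, 2001 − 5 weeks = Sep 29, 2001.
A crew is dispatched: Sep 29, 2001 − 12 days = Sep 17, 2001.
The outage is reported: Sep 17, 2001 − 22 days = Aug 26, 2001.
The fault occurs: Aug 26, 2001 − 23 days = Aug 3, 2001.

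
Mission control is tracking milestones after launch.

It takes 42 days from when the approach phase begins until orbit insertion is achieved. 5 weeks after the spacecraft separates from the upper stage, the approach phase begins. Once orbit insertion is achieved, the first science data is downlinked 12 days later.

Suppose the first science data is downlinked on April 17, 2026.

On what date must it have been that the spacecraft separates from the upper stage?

The first science data is downlinked: Apr 17, 2026.
Orbit insertion is achieved: Apr 17, 2026 − 12 days = Apr 5, 2026.
The approach phase begins: Apr 5, 2026 − 42 days = Feb 22, 2026.
The spacecraft separates from the upper stage: Feb 22, 2026 − 5 weeks = Jan 18, 2026.

January 18, 2026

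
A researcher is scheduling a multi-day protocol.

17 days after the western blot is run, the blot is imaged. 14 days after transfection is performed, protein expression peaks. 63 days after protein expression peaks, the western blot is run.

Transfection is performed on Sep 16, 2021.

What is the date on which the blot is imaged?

Transfection is performed: Sep 16, 2021.
Protein expression peaks: Sep 16, 2021 + 14 days = Sep 30, 2021.
The western blot is run: Sep 30, 2021 + 63 days = Dec 2, 2021.
The blot is imaged: Dec 2, 2021 + 17 days = Dec 19, 2021.

Dec 19, 2021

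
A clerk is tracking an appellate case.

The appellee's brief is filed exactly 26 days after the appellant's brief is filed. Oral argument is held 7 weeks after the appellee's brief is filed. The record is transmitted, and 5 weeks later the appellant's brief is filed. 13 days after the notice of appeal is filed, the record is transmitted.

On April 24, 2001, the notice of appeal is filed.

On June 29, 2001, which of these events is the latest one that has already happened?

The appellant's brief is filed

The notice of appeal is filed: Apr 24, 2001.
The record is transmitted: Apr 24, 2001 + 13 days = May 7, 2001.
The appellant's brief is filed: May 7, 2001 + 5 weeks = Jun 11, 2001.
The appellee's brief is filed: Jun 11, 2001 + 26 days = Jul 7, 2001.
Oral argument is held: Jul 7, 2001 + 7 weeks = Aug 25, 2001.
Jun 29, 2001 falls between when the appellant's brief is filed (Jun 11, 2001) and when the appellee's brief is filed (Jul 7, 2001).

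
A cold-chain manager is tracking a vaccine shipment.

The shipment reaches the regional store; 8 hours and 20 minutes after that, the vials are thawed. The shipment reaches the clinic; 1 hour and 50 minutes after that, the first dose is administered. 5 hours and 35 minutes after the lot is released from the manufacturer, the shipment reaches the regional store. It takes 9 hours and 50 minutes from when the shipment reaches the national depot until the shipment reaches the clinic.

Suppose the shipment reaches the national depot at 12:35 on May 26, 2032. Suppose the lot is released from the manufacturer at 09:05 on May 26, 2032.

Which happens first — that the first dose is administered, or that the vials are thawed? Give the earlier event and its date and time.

The shipment reaches the national depot: 12:35 May 26, 2032.
The shipment reaches the clinic: 12:35 May 26, 2032 + 9h50m = 22:25 May 26, 2032.
The first dose is administered: 22:25 May 26, 2032 + 1h50m = 00:15 May 27, 2032.
The lot is released from the manufacturer: 09:05 May 26, 2032.
The shipment reaches the regional store: 09:05 May 26, 2032 + 5h35m = 14:40 May 26, 2032.
The vials are thawed: 14:40 May 26, 2032 + 8h20m = 23:00 May 26, 2032.
Comparing: the first dose is administered at 00:15 May 27, 2032 vs the vials are thawed at 23:00 May 26, 2032. Earlier: the vials are thawed.

The vials are thawed — 23:00 on May 26, 2032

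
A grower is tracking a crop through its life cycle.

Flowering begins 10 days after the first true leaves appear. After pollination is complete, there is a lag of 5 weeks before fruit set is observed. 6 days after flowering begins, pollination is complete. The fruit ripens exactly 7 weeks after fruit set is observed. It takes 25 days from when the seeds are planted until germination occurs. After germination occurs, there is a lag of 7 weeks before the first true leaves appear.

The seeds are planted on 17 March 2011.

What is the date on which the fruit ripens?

7 September 2011

The seeds are planted: Mar 17, 2011.
Germination occurs: Mar 17, 2011 + 25 days = Apr 11, 2011.
The first true leaves appear: Apr 11, 2011 + 7 weeks = May 30, 2011.
Flowering begins: May 30, 2011 + 10 days = Jun 9, 2011.
Pollination is complete: Jun 9, 2011 + 6 days = Jun 15, 2011.
Fruit set is observed: Jun 15, 2011 + 5 weeks = Jul 20, 2011.
The fruit ripens: Jul 20, 2011 + 7 weeks = Sep 7, 2011.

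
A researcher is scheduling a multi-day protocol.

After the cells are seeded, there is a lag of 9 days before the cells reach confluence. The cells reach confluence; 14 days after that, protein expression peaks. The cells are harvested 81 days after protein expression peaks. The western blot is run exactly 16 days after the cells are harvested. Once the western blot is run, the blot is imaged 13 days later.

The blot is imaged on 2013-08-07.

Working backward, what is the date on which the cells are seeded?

The blot is imaged: Aug 7, 2013.
The western blot is run: Aug 7, 2013 − 13 days = Jul 25, 2013.
The cells are harvested: Jul 25, 2013 − 16 days = Jul 9, 2013.
Protein expression peaks: Jul 9, 2013 − 81 days = Apr 19, 2013.
The cells reach confluence: Apr 19, 2013 − 14 days = Apr 5, 2013.
The cells are seeded: Apr 5, 2013 − 9 days = Mar 27, 2013.

2013-03-27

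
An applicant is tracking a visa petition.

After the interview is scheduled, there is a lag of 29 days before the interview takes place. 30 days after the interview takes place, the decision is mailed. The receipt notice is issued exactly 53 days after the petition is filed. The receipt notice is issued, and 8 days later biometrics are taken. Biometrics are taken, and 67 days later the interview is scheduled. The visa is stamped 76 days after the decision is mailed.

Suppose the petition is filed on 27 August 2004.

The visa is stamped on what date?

The petition is filed: Aug 27, 2004.
The receipt notice is issued: Aug 27, 2004 + 53 days = Oct 19, 2004.
Biometrics are taken: Oct 19, 2004 + 8 days = Oct 27, 2004.
The interview is scheduled: Oct 27, 2004 + 67 days = Jan 2, 2005.
The interview takes place: Jan 2, 2005 + 29 days = Jan 31, 2005.
The decision is mailed: Jan 31, 2005 + 30 days = Mar 2, 2005.
The visa is stamped: Mar 2, 2005 + 76 days = May 17, 2005.

17 May 2005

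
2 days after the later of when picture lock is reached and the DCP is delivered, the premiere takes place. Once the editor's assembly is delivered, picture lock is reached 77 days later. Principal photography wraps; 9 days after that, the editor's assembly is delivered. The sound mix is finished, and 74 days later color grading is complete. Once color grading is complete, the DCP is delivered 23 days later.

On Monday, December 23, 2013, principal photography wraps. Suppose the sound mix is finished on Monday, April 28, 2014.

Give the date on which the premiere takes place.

Principal photography wraps: Dec 23, 2013.
The editor's assembly is delivered: Dec 23, 2013 + 9 days = Jan 1, 2014.
Picture lock is reached: Jan 1, 2014 + 77 days = Mar 19, 2014.
The sound mix is finished: Apr 28, 2014.
Color grading is complete: Apr 28, 2014 + 74 days = Jul 11, 2014.
The DCP is delivered: Jul 11, 2014 + 23 days = Aug 3, 2014.
Both prerequisites met — picture lock is reached (Mar 19, 2014), the DCP is delivered (Aug 3, 2014); the later is Aug 3, 2014.
The premiere takes place: Aug 3, 2014 + 2 days = Aug 5, 2014.

Tuesday, August 5, 2014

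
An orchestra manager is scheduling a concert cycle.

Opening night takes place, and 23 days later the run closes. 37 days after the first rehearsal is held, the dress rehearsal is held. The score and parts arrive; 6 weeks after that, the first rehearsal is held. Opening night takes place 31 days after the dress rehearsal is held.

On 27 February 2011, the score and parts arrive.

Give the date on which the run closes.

The score and parts arrive: Feb 27, 2011.
The first rehearsal is held: Feb 27, 2011 + 6 weeks = Apr 10, 2011.
The dress rehearsal is held: Apr 10, 2011 + 37 days = May 17, 2011.
Opening night takes place: May 17, 2011 + 31 days = Jun 17, 2011.
The run closes: Jun 17, 2011 + 23 days = Jul 10, 2011.

10 July 2011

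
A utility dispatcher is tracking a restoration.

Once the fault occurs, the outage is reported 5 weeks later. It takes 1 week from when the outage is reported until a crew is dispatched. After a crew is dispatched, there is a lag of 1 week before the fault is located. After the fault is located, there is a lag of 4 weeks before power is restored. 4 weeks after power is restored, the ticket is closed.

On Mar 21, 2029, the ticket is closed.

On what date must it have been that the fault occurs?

The ticket is closed: Mar 21, 2029.
Power is restored: Mar 21, 2029 − 4 weeks = Feb 21, 2029.
The fault is located: Feb 21, 2029 − 4 weeks = Jan 24, 2029.
A crew is dispatched: Jan 24, 2029 − 1 week = Jan 17, 2029.
The outage is reported: Jan 17, 2029 − 1 week = Jan 10, 2029.
The fault occurs: Jan 10, 2029 − 5 weeks = Dec 6, 2028.

Dec 6, 2028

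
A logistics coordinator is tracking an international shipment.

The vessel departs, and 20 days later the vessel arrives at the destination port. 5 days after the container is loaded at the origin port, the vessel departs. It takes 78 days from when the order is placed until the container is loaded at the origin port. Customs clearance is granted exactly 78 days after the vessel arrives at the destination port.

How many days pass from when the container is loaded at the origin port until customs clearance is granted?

103 days

Causal path: the container is loaded at the origin port → the vessel departs → the vessel arrives at the destination port → customs clearance is granted.
Total delay along the path: 5 + 20 + 78 = 103 days.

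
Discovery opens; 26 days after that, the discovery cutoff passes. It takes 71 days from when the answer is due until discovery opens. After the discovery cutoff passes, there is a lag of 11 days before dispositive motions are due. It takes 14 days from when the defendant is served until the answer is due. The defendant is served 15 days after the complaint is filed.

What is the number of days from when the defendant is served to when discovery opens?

Causal path: the defendant is served → the answer is due → discovery opens.
Total delay along the path: 14 + 71 = 85 days.

85 days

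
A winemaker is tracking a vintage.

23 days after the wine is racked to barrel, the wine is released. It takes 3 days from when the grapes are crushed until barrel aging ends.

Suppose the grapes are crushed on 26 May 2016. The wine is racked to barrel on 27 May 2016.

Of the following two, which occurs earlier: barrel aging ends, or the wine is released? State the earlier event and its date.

Barrel aging ends — 29 May 2016

The grapes are crushed: May 26, 2016.
Barrel aging ends: May 26, 2016 + 3 days = May 29, 2016.
The wine is racked to barrel: May 27, 2016.
The wine is released: May 27, 2016 + 23 days = Jun 19, 2016.
Comparing: barrel aging ends on May 29, 2016 vs the wine is released on Jun 19, 2016. Earlier: barrel aging ends.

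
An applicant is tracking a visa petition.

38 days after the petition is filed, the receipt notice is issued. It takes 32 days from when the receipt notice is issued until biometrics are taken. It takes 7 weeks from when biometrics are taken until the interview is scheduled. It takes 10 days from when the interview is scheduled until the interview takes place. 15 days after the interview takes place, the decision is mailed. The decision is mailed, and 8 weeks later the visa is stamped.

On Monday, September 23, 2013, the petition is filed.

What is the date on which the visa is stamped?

Friday, April 11, 2014

The petition is filed: Sep 23, 2013.
The receipt notice is issued: Sep 23, 2013 + 38 days = Oct 31, 2013.
Biometrics are taken: Oct 31, 2013 + 32 days = Dec 2, 2013.
The interview is scheduled: Dec 2, 2013 + 7 weeks = Jan 20, 2014.
The interview takes place: Jan 20, 2014 + 10 days = Jan 30, 2014.
The decision is mailed: Jan 30, 2014 + 15 days = Feb 14, 2014.
The visa is stamped: Feb 14, 2014 + 8 weeks = Apr 11, 2014.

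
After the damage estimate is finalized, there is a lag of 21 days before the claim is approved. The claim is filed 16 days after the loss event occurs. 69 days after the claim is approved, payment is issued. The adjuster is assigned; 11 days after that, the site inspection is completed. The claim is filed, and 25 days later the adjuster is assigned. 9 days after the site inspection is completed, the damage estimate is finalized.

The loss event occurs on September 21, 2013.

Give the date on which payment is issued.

February 19, 2014

The loss event occurs: Sep 21, 2013.
The claim is filed: Sep 21, 2013 + 16 days = Oct 7, 2013.
The adjuster is assigned: Oct 7, 2013 + 25 days = Nov 1, 2013.
The site inspection is completed: Nov 1, 2013 + 11 days = Nov 12, 2013.
The damage estimate is finalized: Nov 12, 2013 + 9 days = Nov 21, 2013.
The claim is approved: Nov 21, 2013 + 21 days = Dec 12, 2013.
Payment is issued: Dec 12, 2013 + 69 days = Feb 19, 2014.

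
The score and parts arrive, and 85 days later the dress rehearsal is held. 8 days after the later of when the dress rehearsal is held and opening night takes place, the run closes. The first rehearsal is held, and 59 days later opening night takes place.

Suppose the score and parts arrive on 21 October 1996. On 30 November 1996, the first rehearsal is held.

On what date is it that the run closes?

The score and parts arrive: Oct 21, 1996.
The dress rehearsal is held: Oct 21, 1996 + 85 days = Jan 14, 1997.
The first rehearsal is held: Nov 30, 1996.
Opening night takes place: Nov 30, 1996 + 59 days = Jan 28, 1997.
Both prerequisites met — the dress rehearsal is held (Jan 14, 1997), opening night takes place (Jan 28, 1997); the later is Jan 28, 1997.
The run closes: Jan 28, 1997 + 8 days = Feb 5, 1997.

5 February 1997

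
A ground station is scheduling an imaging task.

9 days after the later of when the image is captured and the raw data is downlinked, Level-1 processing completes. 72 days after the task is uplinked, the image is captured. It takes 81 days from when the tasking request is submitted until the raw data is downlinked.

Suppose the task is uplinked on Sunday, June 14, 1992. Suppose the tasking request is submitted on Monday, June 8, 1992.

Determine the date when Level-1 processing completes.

The task is uplinked: Jun 14, 1992.
The image is captured: Jun 14, 1992 + 72 days = Aug 25, 1992.
The tasking request is submitted: Jun 8, 1992.
The raw data is downlinked: Jun 8, 1992 + 81 days = Aug 28, 1992.
Both prerequisites met — the image is captured (Aug 25, 1992), the raw data is downlinked (Aug 28, 1992); the later is Aug 28, 1992.
Level-1 processing completes: Aug 28, 1992 + 9 days = Sep 6, 1992.

Sunday, September 6, 1992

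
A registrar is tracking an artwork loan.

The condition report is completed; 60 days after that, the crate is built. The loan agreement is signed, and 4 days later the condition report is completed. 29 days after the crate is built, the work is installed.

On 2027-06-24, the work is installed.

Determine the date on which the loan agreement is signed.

The work is installed: Jun 24, 2027.
The crate is built: Jun 24, 2027 − 29 days = May 26, 2027.
The condition report is completed: May 26, 2027 − 60 days = Mar 27, 2027.
The loan agreement is signed: Mar 27, 2027 − 4 days = Mar 23, 2027.

2027-03-23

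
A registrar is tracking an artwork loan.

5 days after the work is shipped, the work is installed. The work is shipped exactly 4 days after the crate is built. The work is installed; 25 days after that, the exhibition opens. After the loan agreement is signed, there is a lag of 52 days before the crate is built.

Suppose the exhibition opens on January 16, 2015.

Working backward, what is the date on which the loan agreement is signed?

October 22, 2014

The exhibition opens: Jan 16, 2015.
The work is installed: Jan 16, 2015 − 25 days = Dec 22, 2014.
The work is shipped: Dec 22, 2014 − 5 days = Dec 17, 2014.
The crate is built: Dec 17, 2014 − 4 days = Dec 13, 2014.
The loan agreement is signed: Dec 13, 2014 − 52 days = Oct 22, 2014.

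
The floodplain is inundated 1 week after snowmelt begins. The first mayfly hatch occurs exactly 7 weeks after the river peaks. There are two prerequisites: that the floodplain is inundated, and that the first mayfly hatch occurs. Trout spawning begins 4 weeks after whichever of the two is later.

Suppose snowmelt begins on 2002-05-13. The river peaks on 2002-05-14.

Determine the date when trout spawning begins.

2002-07-30

Snowmelt begins: May 13, 2002.
The floodplain is inundated: May 13, 2002 + 1 week = May 20, 2002.
The river peaks: May 14, 2002.
The first mayfly hatch occurs: May 14, 2002 + 7 weeks = Jul 2, 2002.
Both prerequisites met — the floodplain is inundated (May 20, 2002), the first mayfly hatch occurs (Jul 2, 2002); the later is Jul 2, 2002.
Trout spawning begins: Jul 2, 2002 + 4 weeks = Jul 30, 2002.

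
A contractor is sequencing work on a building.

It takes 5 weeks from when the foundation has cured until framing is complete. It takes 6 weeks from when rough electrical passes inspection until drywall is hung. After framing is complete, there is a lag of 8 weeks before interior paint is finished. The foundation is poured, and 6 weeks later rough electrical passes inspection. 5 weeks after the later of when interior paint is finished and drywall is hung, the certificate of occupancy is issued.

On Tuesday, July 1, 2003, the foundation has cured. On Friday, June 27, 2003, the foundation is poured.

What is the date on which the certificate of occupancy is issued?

The foundation has cured: Jul 1, 2003.
Framing is complete: Jul 1, 2003 + 5 weeks = Aug 5, 2003.
Interior paint is finished: Aug 5, 2003 + 8 weeks = Sep 30, 2003.
The foundation is poured: Jun 27, 2003.
Rough electrical passes inspection: Jun 27, 2003 + 6 weeks = Aug 8, 2003.
Drywall is hung: Aug 8, 2003 + 6 weeks = Sep 19, 2003.
Both prerequisites met — interior paint is finished (Sep 30, 2003), drywall is hung (Sep 19, 2003); the later is Sep 30, 2003.
The certificate of occupancy is issued: Sep 30, 2003 + 5 weeks = Nov 4, 2003.

Tuesday, November 4, 2003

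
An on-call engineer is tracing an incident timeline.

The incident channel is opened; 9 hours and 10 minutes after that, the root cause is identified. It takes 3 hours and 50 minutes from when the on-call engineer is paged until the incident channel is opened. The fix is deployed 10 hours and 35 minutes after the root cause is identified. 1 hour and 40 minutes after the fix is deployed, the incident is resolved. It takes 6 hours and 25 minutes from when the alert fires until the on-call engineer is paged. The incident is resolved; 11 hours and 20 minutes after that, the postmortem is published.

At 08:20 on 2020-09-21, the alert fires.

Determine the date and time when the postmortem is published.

The alert fires: 08:20 Sep 21, 2020.
The on-call engineer is paged: 08:20 Sep 21, 2020 + 6h25m = 14:45 Sep 21, 2020.
The incident channel is opened: 14:45 Sep 21, 2020 + 3h50m = 18:35 Sep 21, 2020.
The root cause is identified: 18:35 Sep 21, 2020 + 9h10m = 03:45 Sep 22, 2020.
The fix is deployed: 03:45 Sep 22, 2020 + 10h35m = 14:20 Sep 22, 2020.
The incident is resolved: 14:20 Sep 22, 2020 + 1h40m = 16:00 Sep 22, 2020.
The postmortem is published: 16:00 Sep 22, 2020 + 11h20m = 03:20 Sep 23, 2020.

03:20 on 2020-09-23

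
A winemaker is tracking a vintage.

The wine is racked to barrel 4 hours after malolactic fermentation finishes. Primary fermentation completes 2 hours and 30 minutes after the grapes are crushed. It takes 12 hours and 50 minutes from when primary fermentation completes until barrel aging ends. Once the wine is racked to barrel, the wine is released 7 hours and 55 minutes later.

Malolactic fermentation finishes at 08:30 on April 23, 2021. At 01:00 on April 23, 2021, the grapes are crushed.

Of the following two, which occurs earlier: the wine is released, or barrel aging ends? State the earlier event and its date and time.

Malolactic fermentation finishes: 08:30 Apr 23, 2021.
The wine is racked to barrel: 08:30 Apr 23, 2021 + 4h = 12:30 Apr 23, 2021.
The wine is released: 12:30 Apr 23, 2021 + 7h55m = 20:25 Apr 23, 2021.
The grapes are crushed: 01:00 Apr 23, 2021.
Primary fermentation completes: 01:00 Apr 23, 2021 + 2h30m = 03:30 Apr 23, 2021.
Barrel aging ends: 03:30 Apr 23, 2021 + 12h50m = 16:20 Apr 23, 2021.
Comparing: the wine is released at 20:25 Apr 23, 2021 vs barrel aging ends at 16:20 Apr 23, 2021. Earlier: barrel aging ends.

Barrel aging ends — 16:20 on April 23, 2021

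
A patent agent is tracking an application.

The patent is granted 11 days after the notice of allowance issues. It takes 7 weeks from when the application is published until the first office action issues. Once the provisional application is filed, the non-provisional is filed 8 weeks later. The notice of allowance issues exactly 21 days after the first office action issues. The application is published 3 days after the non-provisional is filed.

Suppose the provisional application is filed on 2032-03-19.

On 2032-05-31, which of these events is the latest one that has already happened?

The application is published

The provisional application is filed: Mar 19, 2032.
The non-provisional is filed: Mar 19, 2032 + 8 weeks = May 14, 2032.
The application is published: May 14, 2032 + 3 days = May 17, 2032.
The first office action issues: May 17, 2032 + 7 weeks = Jul 5, 2032.
The notice of allowance issues: Jul 5, 2032 + 21 days = Jul 26, 2032.
The patent is granted: Jul 26, 2032 + 11 days = Aug 6, 2032.
May 31, 2032 falls between when the application is published (May 17, 2032) and when the first office action issues (Jul 5, 2032).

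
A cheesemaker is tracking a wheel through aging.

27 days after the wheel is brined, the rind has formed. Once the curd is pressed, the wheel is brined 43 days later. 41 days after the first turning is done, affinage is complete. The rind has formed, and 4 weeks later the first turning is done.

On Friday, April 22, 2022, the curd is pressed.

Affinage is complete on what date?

The curd is pressed: Apr 22, 2022.
The wheel is brined: Apr 22, 2022 + 43 days = Jun 4, 2022.
The rind has formed: Jun 4, 2022 + 27 days = Jul 1, 2022.
The first turning is done: Jul 1, 2022 + 4 weeks = Jul 29, 2022.
Affinage is complete: Jul 29, 2022 + 41 days = Sep 8, 2022.

Thursday, September 8, 2022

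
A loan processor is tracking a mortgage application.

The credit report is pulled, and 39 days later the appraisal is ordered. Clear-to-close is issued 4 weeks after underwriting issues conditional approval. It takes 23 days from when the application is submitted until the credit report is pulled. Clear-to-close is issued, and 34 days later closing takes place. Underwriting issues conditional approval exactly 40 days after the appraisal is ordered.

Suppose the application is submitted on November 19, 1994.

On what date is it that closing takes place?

May 2, 1995

The application is submitted: Nov 19, 1994.
The credit report is pulled: Nov 19, 1994 + 23 days = Dec 12, 1994.
The appraisal is ordered: Dec 12, 1994 + 39 days = Jan 20, 1995.
Underwriting issues conditional approval: Jan 20, 1995 + 40 days = Mar 1, 1995.
Clear-to-close is issued: Mar 1, 1995 + 4 weeks = Mar 29, 1995.
Closing takes place: Mar 29, 1995 + 34 days = May 2, 1995.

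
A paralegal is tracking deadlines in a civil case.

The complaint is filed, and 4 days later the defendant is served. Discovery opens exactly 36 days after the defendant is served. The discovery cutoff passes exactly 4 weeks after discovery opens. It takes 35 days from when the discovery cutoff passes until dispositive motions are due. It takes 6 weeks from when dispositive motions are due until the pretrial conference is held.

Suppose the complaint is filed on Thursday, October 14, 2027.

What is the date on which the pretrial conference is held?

The complaint is filed: Oct 14, 2027.
The defendant is served: Oct 14, 2027 + 4 days = Oct 18, 2027.
Discovery opens: Oct 18, 2027 + 36 days = Nov 23, 2027.
The discovery cutoff passes: Nov 23, 2027 + 4 weeks = Dec 21, 2027.
Dispositive motions are due: Dec 21, 2027 + 35 days = Jan 25, 2028.
The pretrial conference is held: Jan 25, 2028 + 6 weeks = Mar 7, 2028.

Tuesday, March 7, 2028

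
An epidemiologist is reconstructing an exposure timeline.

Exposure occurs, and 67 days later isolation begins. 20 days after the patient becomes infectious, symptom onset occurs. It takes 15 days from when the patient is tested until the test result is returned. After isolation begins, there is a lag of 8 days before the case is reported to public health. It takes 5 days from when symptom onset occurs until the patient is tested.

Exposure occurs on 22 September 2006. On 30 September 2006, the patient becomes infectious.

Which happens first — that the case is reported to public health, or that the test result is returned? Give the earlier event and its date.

The test result is returned — 9 November 2006

Exposure occurs: Sep 22, 2006.
Isolation begins: Sep 22, 2006 + 67 days = Nov 28, 2006.
The case is reported to public health: Nov 28, 2006 + 8 days = Dec 6, 2006.
The patient becomes infectious: Sep 30, 2006.
Symptom onset occurs: Sep 30, 2006 + 20 days = Oct 20, 2006.
The patient is tested: Oct 20, 2006 + 5 days = Oct 25, 2006.
The test result is returned: Oct 25, 2006 + 15 days = Nov 9, 2006.
Comparing: the case is reported to public health on Dec 6, 2006 vs the test result is returned on Nov 9, 2006. Earlier: the test result is returned.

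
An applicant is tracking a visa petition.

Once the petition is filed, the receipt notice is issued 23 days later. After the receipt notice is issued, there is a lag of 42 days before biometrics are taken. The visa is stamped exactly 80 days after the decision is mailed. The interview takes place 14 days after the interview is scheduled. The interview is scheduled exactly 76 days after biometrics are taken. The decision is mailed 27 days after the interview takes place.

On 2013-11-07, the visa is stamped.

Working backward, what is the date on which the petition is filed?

2013-02-18

The visa is stamped: Nov 7, 2013.
The decision is mailed: Nov 7, 2013 − 80 days = Aug 19, 2013.
The interview takes place: Aug 19, 2013 − 27 days = Jul 23, 2013.
The interview is scheduled: Jul 23, 2013 − 14 days = Jul 9, 2013.
Biometrics are taken: Jul 9, 2013 − 76 days = Apr 24, 2013.
The receipt notice is issued: Apr 24, 2013 − 42 days = Mar 13, 2013.
The petition is filed: Mar 13, 2013 − 23 days = Feb 18, 2013.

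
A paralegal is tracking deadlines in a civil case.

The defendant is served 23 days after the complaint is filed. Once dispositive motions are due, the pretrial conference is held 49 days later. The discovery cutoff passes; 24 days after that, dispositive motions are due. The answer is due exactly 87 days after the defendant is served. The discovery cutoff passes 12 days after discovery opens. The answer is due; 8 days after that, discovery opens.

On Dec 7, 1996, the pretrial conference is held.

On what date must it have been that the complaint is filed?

May 18, 1996

The pretrial conference is held: Dec 7, 1996.
Dispositive motions are due: Dec 7, 1996 − 49 days = Oct 19, 1996.
The discovery cutoff passes: Oct 19, 1996 − 24 days = Sep 25, 1996.
Discovery opens: Sep 25, 1996 − 12 days = Sep 13, 1996.
The answer is due: Sep 13, 1996 − 8 days = Sep 5, 1996.
The defendant is served: Sep 5, 1996 − 87 days = Jun 10, 1996.
The complaint is filed: Jun 10, 1996 − 23 days = May 18, 1996.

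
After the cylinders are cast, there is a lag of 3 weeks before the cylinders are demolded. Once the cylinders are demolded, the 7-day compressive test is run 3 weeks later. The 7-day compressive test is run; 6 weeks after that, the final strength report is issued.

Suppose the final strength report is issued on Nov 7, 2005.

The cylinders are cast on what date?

Aug 15, 2005

The final strength report is issued: Nov 7, 2005.
The 7-day compressive test is run: Nov 7, 2005 − 6 weeks = Sep 26, 2005.
The cylinders are demolded: Sep 26, 2005 − 3 weeks = Sep 5, 2005.
The cylinders are cast: Sep 5, 2005 − 3 weeks = Aug 15, 2005.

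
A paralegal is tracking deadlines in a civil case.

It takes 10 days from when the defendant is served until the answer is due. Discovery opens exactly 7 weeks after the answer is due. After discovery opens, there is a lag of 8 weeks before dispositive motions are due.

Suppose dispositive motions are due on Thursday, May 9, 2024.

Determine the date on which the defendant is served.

Dispositive motions are due: May 9, 2024.
Discovery opens: May 9, 2024 − 8 weeks = Mar 14, 2024.
The answer is due: Mar 14, 2024 − 7 weeks = Jan 25, 2024.
The defendant is served: Jan 25, 2024 − 10 days = Jan 15, 2024.

Monday, January 15, 2024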